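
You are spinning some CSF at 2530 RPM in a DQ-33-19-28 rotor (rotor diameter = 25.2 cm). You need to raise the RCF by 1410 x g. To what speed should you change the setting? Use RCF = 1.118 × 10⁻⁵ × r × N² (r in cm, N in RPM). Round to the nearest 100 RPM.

r = 25.2 / 2 = 12.6 cm
Current RCF = 1.118 × 10⁻⁵ × 12.6 × (2530)² = 1.118 × 10⁻⁵ × 12.6 × 6,400,900 ≈ 901.7 × g
Target RCF = 901.7 + 1,410 = 2,311.7 × g
N² = 2,311.7 / (14.0868 × 10⁻⁵) = 16,410,398
N ≈ √16,410,398 ≈ 4,051.0

N₂ ≈ 4100 RPM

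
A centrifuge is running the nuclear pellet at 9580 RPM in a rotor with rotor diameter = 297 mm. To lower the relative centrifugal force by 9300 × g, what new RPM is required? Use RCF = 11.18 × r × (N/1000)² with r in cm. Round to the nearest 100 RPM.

≈ 6000 RPM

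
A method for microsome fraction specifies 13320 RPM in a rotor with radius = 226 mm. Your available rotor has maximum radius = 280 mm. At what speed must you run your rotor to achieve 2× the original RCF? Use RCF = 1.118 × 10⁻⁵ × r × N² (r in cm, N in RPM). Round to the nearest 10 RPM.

Original rotor: r = 226 mm = 22.6 cm
RCF_original = 1.118 × 10⁻⁵ × 22.6 × (13320)² = 1.118 × 10⁻⁵ × 22.6 × 177,422,400 ≈ 44,829 × g
Target RCF = 2 × 44,829 ≈ 89,658 × g
Your rotor: r = 280 mm = 28.0 cm
89,658 = 1.118 × 10⁻⁵ × 28 × N²
N² = 89,658 / (31.304 × 10⁻⁵) = 286,410,682
N ≈ √286,410,682 ≈ 16,923.7

16920 RPM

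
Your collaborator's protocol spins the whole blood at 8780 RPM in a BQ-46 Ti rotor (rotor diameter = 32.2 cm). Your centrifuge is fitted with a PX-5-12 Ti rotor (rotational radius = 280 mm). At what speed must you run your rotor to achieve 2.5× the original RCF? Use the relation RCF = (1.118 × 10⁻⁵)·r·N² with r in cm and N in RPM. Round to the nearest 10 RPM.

≈ 10530 RPM

Original rotor: r = 32.2 / 2 = 16.1 cm
RCF = 1.118 × 10⁻⁵ × r × N²
RCF_original = 1.118 × 10⁻⁵ × 16.1 × (8780)² = 1.118 × 10⁻⁵ × 16.1 × 77,088,400 ≈ 13,875.8 × g
Target RCF = 2.5 × 13,875.8 ≈ 34,689.5 × g
Your rotor: r = 280 mm = 28.0 cm
34,689.5 = 1.118 × 10⁻⁵ × 28 × N²
N² = 34,689.5 / (31.304 × 10⁻⁵) = 110,814,912
N ≈ √110,814,912 ≈ 10,526.9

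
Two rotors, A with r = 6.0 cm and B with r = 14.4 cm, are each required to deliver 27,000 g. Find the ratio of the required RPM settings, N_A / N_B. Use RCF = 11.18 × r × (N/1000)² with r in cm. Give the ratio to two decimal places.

At fixed RCF, N ∝ 1/√r, so N_A/N_B = √(r_B/r_A) = √(14.4/6.0) = √2.400000 = 1.5492.

1.55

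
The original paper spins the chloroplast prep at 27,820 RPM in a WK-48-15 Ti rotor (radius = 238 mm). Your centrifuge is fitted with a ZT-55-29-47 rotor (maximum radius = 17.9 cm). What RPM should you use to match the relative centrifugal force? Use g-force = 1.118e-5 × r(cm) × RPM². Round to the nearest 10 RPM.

≈ 32080 RPM

Original rotor: r = 238 mm = 23.8 cm
RCF = 1.118 × 10⁻⁵ × r × N²
RCF_original = 1.118 × 10⁻⁵ × 23.8 × (27820)² = 1.118 × 10⁻⁵ × 23.8 × 773,952,400 ≈ 205,936.4 × g
205,936.4 = 1.118 × 10⁻⁵ × 17.9 × N²
N² = 205,936.4 / (20.0122 × 10⁻⁵) = 1,029,054,277
N ≈ √1,029,054,277 ≈ 32,078.9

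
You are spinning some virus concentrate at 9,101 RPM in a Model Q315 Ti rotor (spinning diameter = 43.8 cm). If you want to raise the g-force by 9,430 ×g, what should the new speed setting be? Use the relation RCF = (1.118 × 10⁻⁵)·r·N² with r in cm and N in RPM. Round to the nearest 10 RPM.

N₂ ≈ 11020 RPM

r = 43.8 / 2 = 21.9 cm
Current RCF = 1.118 × 10⁻⁵ × 21.9 × (9101)² = 1.118 × 10⁻⁵ × 21.9 × 82,828,201 ≈ 20,279.8 × g
Target RCF = 20,279.8 + 9,430 = 29,709.8 × g
N² = 29,709.8 / (24.4842 × 10⁻⁵) = 121,342,743
N ≈ √121,342,743 ≈ 11,015.6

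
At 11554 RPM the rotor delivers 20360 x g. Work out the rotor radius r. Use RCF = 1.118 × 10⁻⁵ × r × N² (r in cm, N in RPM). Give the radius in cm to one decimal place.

≈ 13.6 cm

RCF = 1.118 × 10⁻⁵ × r × N²
20360 = 1.118 × 10⁻⁵ × r × (11554)²
r = 20360 / (1.118 × 10⁻⁵ × 133,494,916) = 20360 / 1492.473 ≈ 13.642 cm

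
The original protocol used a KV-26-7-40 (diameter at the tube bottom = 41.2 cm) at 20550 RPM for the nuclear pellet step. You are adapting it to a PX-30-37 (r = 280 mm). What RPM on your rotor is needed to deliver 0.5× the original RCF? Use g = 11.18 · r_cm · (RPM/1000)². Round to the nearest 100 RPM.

Original rotor: r = 41.2 / 2 = 20.6 cm
RCF_original = 11.18 × 20.6 × (20.55)² = 11.18 × 20.6 × 422.3025 ≈ 97,259.6 × g
Target RCF = 0.5 × 97,259.6 ≈ 48,629.8 × g
Your rotor: r = 280 mm = 28.0 cm
48,629.8 = 11.18 × 28 × (N/1000)²
(N/1000)² = 48,629.8 / 313.04 = 155.3469
N = 1000 × √155.3469 ≈ 12,463.8

12500 RPM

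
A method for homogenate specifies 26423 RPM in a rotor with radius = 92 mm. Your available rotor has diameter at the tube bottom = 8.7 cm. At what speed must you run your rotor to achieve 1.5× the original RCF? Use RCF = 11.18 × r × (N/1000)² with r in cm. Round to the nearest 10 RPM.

Original rotor: r = 92 mm = 9.2 cm
RCF_original = 11.18 × 9.2 × (26.423)² = 11.18 × 9.2 × 698.174929 ≈ 71,811.5 × g
Target RCF = 1.5 × 71,811.5 ≈ 107,717.2 × g
Your rotor: r = 8.7 / 2 = 4.35 cm
107,717.2 = 11.18 × 4.35 × (N/1000)²
(N/1000)² = 107,717.2 / 48.633 = 2214.899
N = 1000 × √2214.899 ≈ 47,062.7

47060 RPM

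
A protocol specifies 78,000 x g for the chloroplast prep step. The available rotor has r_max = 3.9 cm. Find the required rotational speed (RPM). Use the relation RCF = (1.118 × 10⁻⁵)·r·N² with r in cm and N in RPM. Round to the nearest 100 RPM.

≈ 42300 RPM

78,000 = 1.118 × 10⁻⁵ × 3.9 × N²
N² = 78,000 / (4.3602 × 10⁻⁵) = 1,788,908,766
N ≈ √1,788,908,766 ≈ 42,295.5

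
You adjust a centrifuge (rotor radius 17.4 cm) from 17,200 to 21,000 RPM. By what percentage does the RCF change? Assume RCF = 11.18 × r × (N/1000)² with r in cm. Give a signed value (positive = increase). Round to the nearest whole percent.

RCF ∝ N², so the ratio is (21000/17200)² = (1.220930)² = 1.4907.
Change = 1.4907 − 1 = +0.4907 → +49.1%.

+49%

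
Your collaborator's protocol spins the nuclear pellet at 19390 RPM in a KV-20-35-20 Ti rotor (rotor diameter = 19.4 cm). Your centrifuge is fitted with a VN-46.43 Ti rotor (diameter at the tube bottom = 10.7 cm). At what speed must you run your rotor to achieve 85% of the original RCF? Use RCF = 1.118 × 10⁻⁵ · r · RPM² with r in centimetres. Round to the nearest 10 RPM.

≈ 24070 RPM

Original rotor: r = 19.4 / 2 = 9.7 cm
RCF_original = 1.118 × 10⁻⁵ × 9.7 × (19390)² = 1.118 × 10⁻⁵ × 9.7 × 375,972,100 ≈ 40,772.7 × g
Target RCF = 0.85 × 40,772.7 ≈ 34,656.8 × g
Your rotor: r = 10.7 / 2 = 5.35 cm
34,656.8 = 1.118 × 10⁻⁵ × 5.35 × N²
N² = 34,656.8 / (5.9813 × 10⁻⁵) = 579,419,190
N ≈ √579,419,190 ≈ 24,071.1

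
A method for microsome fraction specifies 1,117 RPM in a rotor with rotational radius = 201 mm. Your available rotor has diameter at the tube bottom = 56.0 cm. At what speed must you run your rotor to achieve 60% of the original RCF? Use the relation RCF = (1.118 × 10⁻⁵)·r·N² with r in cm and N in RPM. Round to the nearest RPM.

≈ 733 RPM

Original rotor: r = 201 mm = 20.1 cm
RCF = 1.118 × 10⁻⁵ × r × N²
RCF_original = 1.118 × 10⁻⁵ × 20.1 × (1117)² = 1.118 × 10⁻⁵ × 20.1 × 1,247,689 ≈ 280.4 × g
Target RCF = 0.6 × 280.4 ≈ 168.2 × g
Your rotor: r = 56.0 / 2 = 28 cm
168.2 = 1.118 × 10⁻⁵ × 28 × N²
N² = 168.2 / (31.304 × 10⁻⁵) = 537,312
N ≈ √537,312 ≈ 733.0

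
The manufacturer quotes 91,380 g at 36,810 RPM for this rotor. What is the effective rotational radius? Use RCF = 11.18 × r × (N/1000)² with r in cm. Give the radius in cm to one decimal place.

91380 = 11.18 × r × (36.81)²
r = 91380 / (11.18 × 1354.9761) = 91380 / 15148.63 ≈ 6.032 cm

≈ 6.0 cm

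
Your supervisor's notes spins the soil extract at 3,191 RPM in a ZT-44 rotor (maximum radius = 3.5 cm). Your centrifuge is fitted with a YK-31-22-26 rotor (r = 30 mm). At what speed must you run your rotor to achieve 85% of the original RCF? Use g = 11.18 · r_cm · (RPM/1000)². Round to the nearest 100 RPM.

≈ 3200 RPM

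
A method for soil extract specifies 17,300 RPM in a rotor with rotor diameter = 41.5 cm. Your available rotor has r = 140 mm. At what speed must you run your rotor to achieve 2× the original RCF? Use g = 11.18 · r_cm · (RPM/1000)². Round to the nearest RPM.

29786 RPM

Original rotor: r = 41.5 / 2 = 20.75 cm
RCF = 11.18 × r × (N/1000)²
RCF_original = 11.18 × 20.75 × (17.3)² = 11.18 × 20.75 × 299.29 ≈ 69,430.8 × g
Target RCF = 2 × 69,430.8 ≈ 138,861.6 × g
Your rotor: r = 140 mm = 14.0 cm
138,861.6 = 11.18 × 14 × (N/1000)²
(N/1000)² = 138,861.6 / 156.52 = 887.1812
N = 1000 × √887.1812 ≈ 29,785.6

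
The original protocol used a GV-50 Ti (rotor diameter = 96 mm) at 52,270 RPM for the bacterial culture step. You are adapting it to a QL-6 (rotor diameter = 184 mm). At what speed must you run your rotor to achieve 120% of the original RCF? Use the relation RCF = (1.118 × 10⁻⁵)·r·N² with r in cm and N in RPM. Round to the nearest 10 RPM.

41360 RPM

Original rotor: r = 96 mm / 2 = 48 mm = 4.8 cm
RCF_original = 1.118 × 10⁻⁵ × 4.8 × (52270)² = 1.118 × 10⁻⁵ × 4.8 × 2,732,152,900 ≈ 146,618.3 × g
Target RCF = 1.2 × 146,618.3 ≈ 175,942 × g
Your rotor: r = 184 mm / 2 = 92 mm = 9.2 cm
175,942 = 1.118 × 10⁻⁵ × 9.2 × N²
N² = 175,942 / (10.2856 × 10⁻⁵) = 1,710,566,229
N ≈ √1,710,566,229 ≈ 41,359.0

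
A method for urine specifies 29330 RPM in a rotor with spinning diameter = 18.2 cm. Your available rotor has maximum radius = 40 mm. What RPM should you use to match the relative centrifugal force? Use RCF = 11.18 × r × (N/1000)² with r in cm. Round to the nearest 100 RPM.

Original rotor: r = 18.2 / 2 = 9.1 cm
RCF = 11.18 × r × (N/1000)²
RCF_original = 11.18 × 9.1 × (29.33)² = 11.18 × 9.1 × 860.2489 ≈ 87,520 × g
Your rotor: r = 40 mm = 4.0 cm
87,520 = 11.18 × 4 × (N/1000)²
(N/1000)² = 87,520 / 44.72 = 1957.066
N = 1000 × √1957.066 ≈ 44,238.7

44200 RPM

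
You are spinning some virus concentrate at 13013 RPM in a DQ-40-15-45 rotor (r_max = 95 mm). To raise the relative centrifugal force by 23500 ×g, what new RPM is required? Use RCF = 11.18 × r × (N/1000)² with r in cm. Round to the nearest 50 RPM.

r = 95 mm = 9.5 cm
Current RCF = 11.18 × 9.5 × (13.013)² = 11.18 × 9.5 × 169.338169 ≈ 17,985.4 × g
Target RCF = 17,985.4 + 23,500 = 41,485.4 × g
(N/1000)² = 41,485.4 / 106.21 = 390.5979
N = 1000 × √390.5979 ≈ 19,763.5

≈ 19750 RPM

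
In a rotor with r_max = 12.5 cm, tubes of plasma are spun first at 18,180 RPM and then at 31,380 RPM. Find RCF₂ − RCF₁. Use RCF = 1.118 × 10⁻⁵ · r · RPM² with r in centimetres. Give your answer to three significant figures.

RCF₁ = 1.118 × 10⁻⁵ × 12.5 × (18180)² = 1.118 × 10⁻⁵ × 12.5 × 330,512,400 ≈ 46,189.1 × g
RCF₂ = 1.118 × 10⁻⁵ × 12.5 × (31380)² = 1.118 × 10⁻⁵ × 12.5 × 984,704,400 ≈ 137,612.4 × g
Increase = 137,612.4 − 46,189.1 = 91,423.3

91400 x g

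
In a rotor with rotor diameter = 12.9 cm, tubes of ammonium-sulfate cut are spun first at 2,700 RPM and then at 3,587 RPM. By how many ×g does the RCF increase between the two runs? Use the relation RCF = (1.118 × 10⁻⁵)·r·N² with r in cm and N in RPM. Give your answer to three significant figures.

≈ 402 ×g

r = 12.9 / 2 = 6.45 cm
RCF₁ = 1.118 × 10⁻⁵ × 6.45 × (2700)² = 1.118 × 10⁻⁵ × 6.45 × 7,290,000 ≈ 525.7 × g
RCF₂ = 1.118 × 10⁻⁵ × 6.45 × (3587)² = 1.118 × 10⁻⁵ × 6.45 × 12,866,569 ≈ 927.8 × g
Increase = 927.8 − 525.7 = 402.1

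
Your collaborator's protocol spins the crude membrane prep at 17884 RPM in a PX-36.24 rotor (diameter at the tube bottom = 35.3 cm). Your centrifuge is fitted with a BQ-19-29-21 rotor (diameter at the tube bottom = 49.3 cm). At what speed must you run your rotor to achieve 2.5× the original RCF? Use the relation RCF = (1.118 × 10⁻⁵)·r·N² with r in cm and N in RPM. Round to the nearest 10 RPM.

23930 RPM

Original rotor: r = 35.3 / 2 = 17.65 cm
RCF = 1.118 × 10⁻⁵ × r × N²
RCF_original = 1.118 × 10⁻⁵ × 17.65 × (17884)² = 1.118 × 10⁻⁵ × 17.65 × 319,837,456 ≈ 63,112.6 × g
Target RCF = 2.5 × 63,112.6 ≈ 157,781.5 × g
Your rotor: r = 49.3 / 2 = 24.65 cm
157,781.5 = 1.118 × 10⁻⁵ × 24.65 × N²
N² = 157,781.5 / (27.5587 × 10⁻⁵) = 572,528,820
N ≈ √572,528,820 ≈ 23,927.6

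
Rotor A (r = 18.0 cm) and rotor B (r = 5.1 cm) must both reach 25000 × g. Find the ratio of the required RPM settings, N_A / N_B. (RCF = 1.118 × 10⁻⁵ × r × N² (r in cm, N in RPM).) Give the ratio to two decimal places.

At fixed RCF, N ∝ 1/√r, so N_A/N_B = √(r_B/r_A) = √(5.1/18.0) = √0.283333 = 0.5323.

0.53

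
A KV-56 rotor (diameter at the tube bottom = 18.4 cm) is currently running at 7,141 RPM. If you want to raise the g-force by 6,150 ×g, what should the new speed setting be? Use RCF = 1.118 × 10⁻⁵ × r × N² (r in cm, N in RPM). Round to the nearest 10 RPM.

10530 RPM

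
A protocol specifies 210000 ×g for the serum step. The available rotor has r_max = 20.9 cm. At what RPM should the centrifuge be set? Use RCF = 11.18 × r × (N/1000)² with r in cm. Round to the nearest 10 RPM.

210,000 = 11.18 × 20.9 × (N/1000)²
(N/1000)² = 210,000 / 233.662 = 898.7341
N = 1000 × √898.7341 ≈ 29,978.9

≈ 29980 RPM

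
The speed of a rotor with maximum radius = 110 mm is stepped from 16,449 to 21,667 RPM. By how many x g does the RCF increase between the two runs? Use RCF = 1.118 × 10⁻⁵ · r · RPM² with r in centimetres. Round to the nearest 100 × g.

24500 x g

r = 110 mm = 11.0 cm
RCF₁ = 1.118 × 10⁻⁵ × 11 × (16449)² = 1.118 × 10⁻⁵ × 11 × 270,569,601 ≈ 33,274.6 × g
RCF₂ = 1.118 × 10⁻⁵ × 11 × (21667)² = 1.118 × 10⁻⁵ × 11 × 469,458,889 ≈ 57,734.1 × g
Increase = 57,734.1 − 33,274.6 = 24,459.5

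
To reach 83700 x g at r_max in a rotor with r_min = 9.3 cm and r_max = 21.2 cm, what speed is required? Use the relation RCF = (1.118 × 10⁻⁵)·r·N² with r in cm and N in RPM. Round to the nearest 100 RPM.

Use r_max = 21.2 cm.
83,700 = 1.118 × 10⁻⁵ × 21.2 × N²
N² = 83,700 / (23.7016 × 10⁻⁵) = 353,140,716
N ≈ √353,140,716 ≈ 18,792.0

N ≈ 18800 RPM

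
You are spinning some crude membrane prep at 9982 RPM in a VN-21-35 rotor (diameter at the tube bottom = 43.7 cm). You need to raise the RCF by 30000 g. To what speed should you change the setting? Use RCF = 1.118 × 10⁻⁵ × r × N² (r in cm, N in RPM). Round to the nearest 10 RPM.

≈ 14910 RPM

r = 43.7 / 2 = 21.85 cm
Current RCF = 1.118 × 10⁻⁵ × 21.85 × (9982)² = 1.118 × 10⁻⁵ × 21.85 × 99,640,324 ≈ 24,340.4 × g
Target RCF = 24,340.4 + 30,000 = 54,340.4 × g
N² = 54,340.4 / (24.4283 × 10⁻⁵) = 222,448,554
N ≈ √222,448,554 ≈ 14,914.7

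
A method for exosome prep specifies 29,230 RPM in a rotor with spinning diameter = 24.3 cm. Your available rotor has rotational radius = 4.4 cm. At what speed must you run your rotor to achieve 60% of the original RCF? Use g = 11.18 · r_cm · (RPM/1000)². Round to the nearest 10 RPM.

Original rotor: r = 24.3 / 2 = 12.15 cm
RCF = 11.18 × r × (N/1000)²
RCF_original = 11.18 × 12.15 × (29.23)² = 11.18 × 12.15 × 854.3929 ≈ 116,058.2 × g
Target RCF = 0.6 × 116,058.2 ≈ 69,634.9 × g
69,634.9 = 11.18 × 4.4 × (N/1000)²
(N/1000)² = 69,634.9 / 49.192 = 1415.574
N = 1000 × √1415.574 ≈ 37,624.1

37620 RPM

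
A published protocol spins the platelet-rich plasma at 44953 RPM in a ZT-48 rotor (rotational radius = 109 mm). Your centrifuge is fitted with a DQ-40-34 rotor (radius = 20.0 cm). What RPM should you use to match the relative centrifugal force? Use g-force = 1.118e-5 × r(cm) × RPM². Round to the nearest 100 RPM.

Original rotor: r = 109 mm = 10.9 cm
RCF = 1.118 × 10⁻⁵ × r × N²
RCF_original = 1.118 × 10⁻⁵ × 10.9 × (44953)² = 1.118 × 10⁻⁵ × 10.9 × 2,020,772,209 ≈ 246,255.3 × g
246,255.3 = 1.118 × 10⁻⁵ × 20 × N²
N² = 246,255.3 / (22.36 × 10⁻⁵) = 1,101,320,662
N ≈ √1,101,320,662 ≈ 33,186.2

33200 RPM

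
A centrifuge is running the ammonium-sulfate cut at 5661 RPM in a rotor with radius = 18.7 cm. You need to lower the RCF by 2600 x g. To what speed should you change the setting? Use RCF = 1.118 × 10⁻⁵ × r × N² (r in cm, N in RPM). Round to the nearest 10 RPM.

≈ 4430 RPM

Current RCF = 1.118 × 10⁻⁵ × 18.7 × (5661)² = 1.118 × 10⁻⁵ × 18.7 × 32,046,921 ≈ 6,699.9 × g
Target RCF = 6,699.9 − 2,600 = 4,099.9 × g
N² = 4,099.9 / (20.9066 × 10⁻⁵) = 19,610,554
N ≈ √19,610,554 ≈ 4,428.4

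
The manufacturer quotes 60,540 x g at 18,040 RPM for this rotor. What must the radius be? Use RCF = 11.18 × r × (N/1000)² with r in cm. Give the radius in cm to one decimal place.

RCF = 11.18 × r × (N/1000)²
60540 = 11.18 × r × (18.04)²
r = 60540 / (11.18 × 325.4416) = 60540 / 3638.437 ≈ 16.639 cm

≈ 16.6 cm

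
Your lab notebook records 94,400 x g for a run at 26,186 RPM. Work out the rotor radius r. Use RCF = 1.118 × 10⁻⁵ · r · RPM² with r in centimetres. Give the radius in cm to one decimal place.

12.3 cm

RCF = 1.118 × 10⁻⁵ × r × N²
94400 = 1.118 × 10⁻⁵ × r × (26186)²
r = 94400 / (1.118 × 10⁻⁵ × 685,706,596) = 94400 / 7666.2 ≈ 12.314 cm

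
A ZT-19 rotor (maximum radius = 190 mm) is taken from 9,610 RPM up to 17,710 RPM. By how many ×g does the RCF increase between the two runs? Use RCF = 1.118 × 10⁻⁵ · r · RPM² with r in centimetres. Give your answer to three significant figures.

≈ 47000 ×g

r = 190 mm = 19.0 cm
RCF₁ = 1.118 × 10⁻⁵ × 19 × (9610)² = 1.118 × 10⁻⁵ × 19 × 92,352,100 ≈ 19,617.4 × g
RCF₂ = 1.118 × 10⁻⁵ × 19 × (17710)² = 1.118 × 10⁻⁵ × 19 × 313,644,100 ≈ 66,624.3 × g
Increase = 66,624.3 − 19,617.4 = 47,006.9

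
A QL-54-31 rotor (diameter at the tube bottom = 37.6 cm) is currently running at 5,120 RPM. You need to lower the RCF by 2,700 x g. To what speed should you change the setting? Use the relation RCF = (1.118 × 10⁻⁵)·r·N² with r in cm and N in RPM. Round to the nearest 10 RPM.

r = 37.6 / 2 = 18.8 cm
Current RCF = 1.118 × 10⁻⁵ × 18.8 × (5120)² = 1.118 × 10⁻⁵ × 18.8 × 26,214,400 ≈ 5,509.8 × g
Target RCF = 5,509.8 − 2,700 = 2,809.8 × g
N² = 2,809.8 / (21.0184 × 10⁻⁵) = 13,368,287
N ≈ √13,368,287 ≈ 3,656.3

N₂ ≈ 3660 RPM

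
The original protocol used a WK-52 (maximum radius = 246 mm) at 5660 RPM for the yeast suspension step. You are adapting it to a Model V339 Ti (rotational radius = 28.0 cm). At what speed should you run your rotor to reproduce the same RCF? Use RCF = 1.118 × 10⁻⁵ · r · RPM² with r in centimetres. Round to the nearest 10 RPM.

Original rotor: r = 246 mm = 24.6 cm
RCF = 1.118 × 10⁻⁵ × r × N²
RCF_original = 1.118 × 10⁻⁵ × 24.6 × (5660)² = 1.118 × 10⁻⁵ × 24.6 × 32,035,600 ≈ 8,810.7 × g
8,810.7 = 1.118 × 10⁻⁵ × 28 × N²
N² = 8,810.7 / (31.304 × 10⁻⁵) = 28,145,604
N ≈ √28,145,604 ≈ 5,305.2

≈ 5310 RPM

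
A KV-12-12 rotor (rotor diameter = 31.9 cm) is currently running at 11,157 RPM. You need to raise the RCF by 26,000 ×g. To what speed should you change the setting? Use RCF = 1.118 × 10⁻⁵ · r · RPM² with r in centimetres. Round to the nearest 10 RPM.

r = 31.9 / 2 = 15.95 cm
Current RCF = 1.118 × 10⁻⁵ × 15.95 × (11157)² = 1.118 × 10⁻⁵ × 15.95 × 124,478,649 ≈ 22,197.2 × g
Target RCF = 22,197.2 + 26,000 = 48,197.2 × g
N² = 48,197.2 / (17.8321 × 10⁻⁵) = 270,283,365
N ≈ √270,283,365 ≈ 16,440.3

N₂ ≈ 16440 RPM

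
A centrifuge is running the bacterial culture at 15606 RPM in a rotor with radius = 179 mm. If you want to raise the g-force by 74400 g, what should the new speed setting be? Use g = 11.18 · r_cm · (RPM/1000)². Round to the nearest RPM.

24806 RPM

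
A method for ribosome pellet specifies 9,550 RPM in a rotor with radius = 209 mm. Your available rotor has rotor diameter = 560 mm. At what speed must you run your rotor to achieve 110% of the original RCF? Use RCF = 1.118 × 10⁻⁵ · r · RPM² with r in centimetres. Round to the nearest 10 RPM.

8650 RPM

Original rotor: r = 209 mm = 20.9 cm
RCF_original = 1.118 × 10⁻⁵ × 20.9 × (9550)² = 1.118 × 10⁻⁵ × 20.9 × 91,202,500 ≈ 21,310.6 × g
Target RCF = 1.1 × 21,310.6 ≈ 23,441.7 × g
Your rotor: r = 560 mm / 2 = 280 mm = 28 cm
23,441.7 = 1.118 × 10⁻⁵ × 28 × N²
N² = 23,441.7 / (31.304 × 10⁻⁵) = 74,884,040
N ≈ √74,884,040 ≈ 8,653.6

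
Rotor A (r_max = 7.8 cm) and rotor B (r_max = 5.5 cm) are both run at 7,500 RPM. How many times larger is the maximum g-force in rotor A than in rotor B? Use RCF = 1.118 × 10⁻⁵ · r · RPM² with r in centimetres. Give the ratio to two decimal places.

1.42

At fixed N, RCF ∝ r, so RCF_A/RCF_B = r_A/r_B = 7.8 / 5.5 = 1.4182.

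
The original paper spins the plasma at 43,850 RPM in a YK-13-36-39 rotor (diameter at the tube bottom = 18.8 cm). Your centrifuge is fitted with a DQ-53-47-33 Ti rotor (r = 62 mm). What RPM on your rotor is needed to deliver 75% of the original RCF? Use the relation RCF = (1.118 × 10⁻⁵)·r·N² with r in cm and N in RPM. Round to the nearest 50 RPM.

≈ 46750 RPM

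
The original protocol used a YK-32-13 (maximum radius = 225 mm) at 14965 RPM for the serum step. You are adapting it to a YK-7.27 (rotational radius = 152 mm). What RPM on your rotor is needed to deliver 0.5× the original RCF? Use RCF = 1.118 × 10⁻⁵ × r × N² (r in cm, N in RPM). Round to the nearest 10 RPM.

≈ 12870 RPM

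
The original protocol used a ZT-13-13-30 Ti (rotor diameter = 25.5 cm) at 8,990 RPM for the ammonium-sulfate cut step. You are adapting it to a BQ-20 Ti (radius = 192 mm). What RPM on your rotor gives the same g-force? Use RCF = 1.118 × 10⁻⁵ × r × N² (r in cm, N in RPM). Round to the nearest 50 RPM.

≈ 7350 RPM

Original rotor: r = 25.5 / 2 = 12.75 cm
RCF_original = 1.118 × 10⁻⁵ × 12.75 × (8990)² = 1.118 × 10⁻⁵ × 12.75 × 80,820,100 ≈ 11,520.5 × g
Your rotor: r = 192 mm = 19.2 cm
11,520.5 = 1.118 × 10⁻⁵ × 19.2 × N²
N² = 11,520.5 / (21.4656 × 10⁻⁵) = 53,669,592
N ≈ √53,669,592 ≈ 7,326.0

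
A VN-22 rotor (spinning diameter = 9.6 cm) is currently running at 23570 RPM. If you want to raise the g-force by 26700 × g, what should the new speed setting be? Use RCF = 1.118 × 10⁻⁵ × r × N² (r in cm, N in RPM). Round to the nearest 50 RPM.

32450 RPM

r = 9.6 / 2 = 4.8 cm
Current RCF = 1.118 × 10⁻⁵ × 4.8 × (23570)² = 1.118 × 10⁻⁵ × 4.8 × 555,544,900 ≈ 29,812.8 × g
Target RCF = 29,812.8 + 26,700 = 56,512.8 × g
N² = 56,512.8 / (5.3664 × 10⁻⁵) = 1,053,085,868
N ≈ √1,053,085,868 ≈ 32,451.3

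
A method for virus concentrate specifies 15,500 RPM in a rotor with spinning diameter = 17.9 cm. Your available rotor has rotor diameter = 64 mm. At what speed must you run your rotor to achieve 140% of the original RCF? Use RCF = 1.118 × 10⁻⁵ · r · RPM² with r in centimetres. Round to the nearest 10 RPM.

30670 RPM

Original rotor: r = 17.9 / 2 = 8.95 cm
RCF = 1.118 × 10⁻⁵ × r × N²
RCF_original = 1.118 × 10⁻⁵ × 8.95 × (15500)² = 1.118 × 10⁻⁵ × 8.95 × 240,250,000 ≈ 24,039.7 × g
Target RCF = 1.4 × 24,039.7 ≈ 33,655.6 × g
Your rotor: r = 64 mm / 2 = 32 mm = 3.2 cm
33,655.6 = 1.118 × 10⁻⁵ × 3.2 × N²
N² = 33,655.6 / (3.5776 × 10⁻⁵) = 940,731,216
N ≈ √940,731,216 ≈ 30,671.3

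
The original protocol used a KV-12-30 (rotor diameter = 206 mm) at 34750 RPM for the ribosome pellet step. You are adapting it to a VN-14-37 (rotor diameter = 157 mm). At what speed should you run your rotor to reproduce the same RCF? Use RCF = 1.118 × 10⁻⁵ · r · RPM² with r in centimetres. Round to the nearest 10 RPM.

≈ 39810 RPM

Original rotor: r = 206 mm / 2 = 103 mm = 10.3 cm
RCF = 1.118 × 10⁻⁵ × r × N²
RCF_original = 1.118 × 10⁻⁵ × 10.3 × (34750)² = 1.118 × 10⁻⁵ × 10.3 × 1,207,562,500 ≈ 139,055.7 × g
Your rotor: r = 157 mm / 2 = 78.5 mm = 7.85 cm
139,055.7 = 1.118 × 10⁻⁵ × 7.85 × N²
N² = 139,055.7 / (8.7763 × 10⁻⁵) = 1,584,445,609
N ≈ √1,584,445,609 ≈ 39,805.1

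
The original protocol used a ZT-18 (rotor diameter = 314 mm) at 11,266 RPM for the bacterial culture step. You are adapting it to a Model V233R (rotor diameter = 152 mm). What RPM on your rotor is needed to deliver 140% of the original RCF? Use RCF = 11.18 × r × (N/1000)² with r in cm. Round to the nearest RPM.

19159 RPM

Original rotor: r = 314 mm / 2 = 157 mm = 15.7 cm
RCF_original = 11.18 × 15.7 × (11.266)² = 11.18 × 15.7 × 126.922756 ≈ 22,278.2 × g
Target RCF = 1.4 × 22,278.2 ≈ 31,189.5 × g
Your rotor: r = 152 mm / 2 = 76 mm = 7.6 cm
31,189.5 = 11.18 × 7.6 × (N/1000)²
(N/1000)² = 31,189.5 / 84.968 = 367.0735
N = 1000 × √367.0735 ≈ 19,159.2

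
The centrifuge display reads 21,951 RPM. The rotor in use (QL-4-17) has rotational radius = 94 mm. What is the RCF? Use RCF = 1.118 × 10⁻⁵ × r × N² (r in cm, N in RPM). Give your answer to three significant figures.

50600 ×g

r = 94 mm = 9.4 cm
RCF = 1.118 × 10⁻⁵ × 9.4 × (21951)² = 1.118 × 10⁻⁵ × 9.4 × 481,846,401 ≈ 50,638.2 × g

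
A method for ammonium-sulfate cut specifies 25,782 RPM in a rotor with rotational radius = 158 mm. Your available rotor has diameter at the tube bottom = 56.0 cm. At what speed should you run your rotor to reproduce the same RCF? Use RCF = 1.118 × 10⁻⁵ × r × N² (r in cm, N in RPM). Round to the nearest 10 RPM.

Original rotor: r = 158 mm = 15.8 cm
RCF_original = 1.118 × 10⁻⁵ × 15.8 × (25782)² = 1.118 × 10⁻⁵ × 15.8 × 664,711,524 ≈ 117,417.3 × g
Your rotor: r = 56.0 / 2 = 28 cm
117,417.3 = 1.118 × 10⁻⁵ × 28 × N²
N² = 117,417.3 / (31.304 × 10⁻⁵) = 375,087,209
N ≈ √375,087,209 ≈ 19,367.2

≈ 19370 RPM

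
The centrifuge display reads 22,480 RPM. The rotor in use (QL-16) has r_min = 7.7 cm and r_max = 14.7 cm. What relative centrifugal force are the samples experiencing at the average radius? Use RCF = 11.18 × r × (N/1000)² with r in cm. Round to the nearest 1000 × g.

r_avg = (7.7 + 14.7) / 2 = 11.2 cm
RCF = 11.18 × 11.2 × (22.48)² = 11.18 × 11.2 × 505.3504 ≈ 63,278 × g

RCF ≈ 63000 ×g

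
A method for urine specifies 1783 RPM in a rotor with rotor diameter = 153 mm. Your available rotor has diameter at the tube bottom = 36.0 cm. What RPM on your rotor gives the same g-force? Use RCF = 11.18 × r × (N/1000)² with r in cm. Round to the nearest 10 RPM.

1160 RPM

Original rotor: r = 153 mm / 2 = 76.5 mm = 7.65 cm
RCF_original = 11.18 × 7.65 × (1.783)² = 11.18 × 7.65 × 3.179089 ≈ 271.9 × g
Your rotor: r = 36.0 / 2 = 18 cm
271.9 = 11.18 × 18 × (N/1000)²
(N/1000)² = 271.9 / 201.24 = 1.351123
N = 1000 × √1.351123 ≈ 1,162.4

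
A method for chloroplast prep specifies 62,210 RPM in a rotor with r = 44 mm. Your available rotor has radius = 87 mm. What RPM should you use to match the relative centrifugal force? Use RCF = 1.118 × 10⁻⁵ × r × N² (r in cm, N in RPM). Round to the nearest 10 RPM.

Original rotor: r = 44 mm = 4.4 cm
RCF = 1.118 × 10⁻⁵ × r × N²
RCF_original = 1.118 × 10⁻⁵ × 4.4 × (62210)² = 1.118 × 10⁻⁵ × 4.4 × 3,870,084,100 ≈ 190,377.2 × g
Your rotor: r = 87 mm = 8.7 cm
190,377.2 = 1.118 × 10⁻⁵ × 8.7 × N²
N² = 190,377.2 / (9.7266 × 10⁻⁵) = 1,957,284,149
N ≈ √1,957,284,149 ≈ 44,241.2

44240 RPM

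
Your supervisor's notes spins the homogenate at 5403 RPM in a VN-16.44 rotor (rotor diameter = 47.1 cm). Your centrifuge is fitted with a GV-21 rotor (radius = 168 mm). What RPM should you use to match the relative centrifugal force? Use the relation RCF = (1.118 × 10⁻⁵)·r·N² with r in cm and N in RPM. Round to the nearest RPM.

6397 RPM

Original rotor: r = 47.1 / 2 = 23.55 cm
RCF_original = 1.118 × 10⁻⁵ × 23.55 × (5403)² = 1.118 × 10⁻⁵ × 23.55 × 29,192,409 ≈ 7,686 × g
Your rotor: r = 168 mm = 16.8 cm
7,686 = 1.118 × 10⁻⁵ × 16.8 × N²
N² = 7,686 / (18.7824 × 10⁻⁵) = 40,921,288
N ≈ √40,921,288 ≈ 6,397.0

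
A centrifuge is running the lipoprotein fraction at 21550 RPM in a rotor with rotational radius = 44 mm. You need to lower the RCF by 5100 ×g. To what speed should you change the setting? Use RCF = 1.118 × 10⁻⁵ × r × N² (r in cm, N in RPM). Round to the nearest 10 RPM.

r = 44 mm = 4.4 cm
Current RCF = 1.118 × 10⁻⁵ × 4.4 × (21550)² = 1.118 × 10⁻⁵ × 4.4 × 464,402,500 ≈ 22,844.9 × g
Target RCF = 22,844.9 − 5,100 = 17,744.9 × g
N² = 17,744.9 / (4.9192 × 10⁻⁵) = 360,727,354
N ≈ √360,727,354 ≈ 18,992.8

≈ 18990 RPM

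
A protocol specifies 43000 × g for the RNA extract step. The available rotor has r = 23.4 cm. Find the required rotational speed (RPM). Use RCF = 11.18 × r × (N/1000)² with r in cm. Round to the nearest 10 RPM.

12820 RPM

43,000 = 11.18 × 23.4 × (N/1000)²
(N/1000)² = 43,000 / 261.612 = 164.3655
N = 1000 × √164.3655 ≈ 12,820.5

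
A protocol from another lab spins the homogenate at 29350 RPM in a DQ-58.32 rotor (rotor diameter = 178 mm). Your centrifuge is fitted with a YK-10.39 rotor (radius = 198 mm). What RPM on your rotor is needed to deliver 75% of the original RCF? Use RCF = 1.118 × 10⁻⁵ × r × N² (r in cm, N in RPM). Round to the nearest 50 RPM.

≈ 17050 RPM

Original rotor: r = 178 mm / 2 = 89 mm = 8.9 cm
RCF = 1.118 × 10⁻⁵ × r × N²
RCF_original = 1.118 × 10⁻⁵ × 8.9 × (29350)² = 1.118 × 10⁻⁵ × 8.9 × 861,422,500 ≈ 85,713.3 × g
Target RCF = 0.75 × 85,713.3 ≈ 64,285 × g
Your rotor: r = 198 mm = 19.8 cm
64,285 = 1.118 × 10⁻⁵ × 19.8 × N²
N² = 64,285 / (22.1364 × 10⁻⁵) = 290,404,040
N ≈ √290,404,040 ≈ 17,041.2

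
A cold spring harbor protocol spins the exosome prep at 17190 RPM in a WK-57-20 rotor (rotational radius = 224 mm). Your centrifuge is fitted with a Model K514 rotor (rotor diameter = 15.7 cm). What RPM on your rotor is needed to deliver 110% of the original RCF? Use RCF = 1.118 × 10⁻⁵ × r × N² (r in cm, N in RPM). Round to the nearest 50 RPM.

Original rotor: r = 224 mm = 22.4 cm
RCF_original = 1.118 × 10⁻⁵ × 22.4 × (17190)² = 1.118 × 10⁻⁵ × 22.4 × 295,496,100 ≈ 74,001.7 × g
Target RCF = 1.1 × 74,001.7 ≈ 81,401.9 × g
Your rotor: r = 15.7 / 2 = 7.85 cm
81,401.9 = 1.118 × 10⁻⁵ × 7.85 × N²
N² = 81,401.9 / (8.7763 × 10⁻⁵) = 927,519,570
N ≈ √927,519,570 ≈ 30,455.2

≈ 30450 RPM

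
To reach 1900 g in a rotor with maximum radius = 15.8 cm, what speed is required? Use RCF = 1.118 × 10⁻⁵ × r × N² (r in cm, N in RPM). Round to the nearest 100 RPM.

≈ 3300 RPM

1,900 = 1.118 × 10⁻⁵ × 15.8 × N²
N² = 1,900 / (17.6644 × 10⁻⁵) = 10,756,097
N ≈ √10,756,097 ≈ 3,279.6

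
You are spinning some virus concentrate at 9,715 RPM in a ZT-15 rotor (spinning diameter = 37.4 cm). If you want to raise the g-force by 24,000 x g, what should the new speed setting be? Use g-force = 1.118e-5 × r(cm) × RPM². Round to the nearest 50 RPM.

N₂ ≈ 14450 RPM

r = 37.4 / 2 = 18.7 cm
Current RCF = 1.118 × 10⁻⁵ × 18.7 × (9715)² = 1.118 × 10⁻⁵ × 18.7 × 94,381,225 ≈ 19,731.9 × g
Target RCF = 19,731.9 + 24,000 = 43,731.9 × g
N² = 43,731.9 / (20.9066 × 10⁻⁵) = 209,177,485
N ≈ √209,177,485 ≈ 14,463.0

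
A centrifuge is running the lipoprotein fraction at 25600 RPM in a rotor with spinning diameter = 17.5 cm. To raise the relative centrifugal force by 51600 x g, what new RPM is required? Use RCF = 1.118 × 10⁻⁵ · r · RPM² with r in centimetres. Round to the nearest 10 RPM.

r = 17.5 / 2 = 8.75 cm
Current RCF = 1.118 × 10⁻⁵ × 8.75 × (25600)² = 1.118 × 10⁻⁵ × 8.75 × 655,360,000 ≈ 64,110.6 × g
Target RCF = 64,110.6 + 51,600 = 115,710.6 × g
N² = 115,710.6 / (9.7825 × 10⁻⁵) = 1,182,832,609
N ≈ √1,182,832,609 ≈ 34,392.3

34390 RPM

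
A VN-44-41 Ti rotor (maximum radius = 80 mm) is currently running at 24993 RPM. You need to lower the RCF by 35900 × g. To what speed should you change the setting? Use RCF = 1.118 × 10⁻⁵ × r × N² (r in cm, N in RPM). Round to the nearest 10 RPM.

N₂ ≈ 14940 RPM

r = 80 mm = 8.0 cm
Current RCF = 1.118 × 10⁻⁵ × 8 × (24993)² = 1.118 × 10⁻⁵ × 8 × 624,650,049 ≈ 55,868.7 × g
Target RCF = 55,868.7 − 35,900 = 19,968.7 × g
N² = 19,968.7 / (8.944 × 10⁻⁵) = 223,263,640
N ≈ √223,263,640 ≈ 14,942.0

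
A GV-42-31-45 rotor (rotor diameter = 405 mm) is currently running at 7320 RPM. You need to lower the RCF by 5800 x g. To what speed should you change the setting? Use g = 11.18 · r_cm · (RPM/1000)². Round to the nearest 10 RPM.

5290 RPM

r = 405 mm / 2 = 202.5 mm = 20.25 cm
Current RCF = 11.18 × 20.25 × (7.32)² = 11.18 × 20.25 × 53.5824 ≈ 12,130.8 × g
Target RCF = 12,130.8 − 5,800 = 6,330.8 × g
(N/1000)² = 6,330.8 / 226.395 = 27.96352
N = 1000 × √27.96352 ≈ 5,288.1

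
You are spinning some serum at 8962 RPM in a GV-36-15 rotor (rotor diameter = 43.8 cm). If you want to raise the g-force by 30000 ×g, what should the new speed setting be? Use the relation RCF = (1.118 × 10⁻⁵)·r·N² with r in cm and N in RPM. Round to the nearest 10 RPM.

≈ 14240 RPM

r = 43.8 / 2 = 21.9 cm
Current RCF = 1.118 × 10⁻⁵ × 21.9 × (8962)² = 1.118 × 10⁻⁵ × 21.9 × 80,317,444 ≈ 19,665.1 × g
Target RCF = 19,665.1 + 30,000 = 49,665.1 × g
N² = 49,665.1 / (24.4842 × 10⁻⁵) = 202,845,509
N ≈ √202,845,509 ≈ 14,242.4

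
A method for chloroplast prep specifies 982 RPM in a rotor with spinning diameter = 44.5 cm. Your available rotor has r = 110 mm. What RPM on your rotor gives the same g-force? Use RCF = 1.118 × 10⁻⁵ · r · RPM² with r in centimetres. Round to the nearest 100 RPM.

Original rotor: r = 44.5 / 2 = 22.25 cm
RCF = 1.118 × 10⁻⁵ × r × N²
RCF_original = 1.118 × 10⁻⁵ × 22.25 × (982)² = 1.118 × 10⁻⁵ × 22.25 × 964,324 ≈ 239.9 × g
Your rotor: r = 110 mm = 11.0 cm
239.9 = 1.118 × 10⁻⁵ × 11 × N²
N² = 239.9 / (12.298 × 10⁻⁵) = 1,950,724
N ≈ √1,950,724 ≈ 1,396.7

1400 RPM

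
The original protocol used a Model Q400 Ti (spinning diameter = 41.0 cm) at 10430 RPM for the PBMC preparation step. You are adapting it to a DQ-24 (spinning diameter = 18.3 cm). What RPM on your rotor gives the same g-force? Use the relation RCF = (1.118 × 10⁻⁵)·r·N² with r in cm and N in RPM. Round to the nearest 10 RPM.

≈ 15610 RPM

Original rotor: r = 41.0 / 2 = 20.5 cm
RCF = 1.118 × 10⁻⁵ × r × N²
RCF_original = 1.118 × 10⁻⁵ × 20.5 × (10430)² = 1.118 × 10⁻⁵ × 20.5 × 108,784,900 ≈ 24,932.4 × g
Your rotor: r = 18.3 / 2 = 9.15 cm
24,932.4 = 1.118 × 10⁻⁵ × 9.15 × N²
N² = 24,932.4 / (10.2297 × 10⁻⁵) = 243,725,622
N ≈ √243,725,622 ≈ 15,611.7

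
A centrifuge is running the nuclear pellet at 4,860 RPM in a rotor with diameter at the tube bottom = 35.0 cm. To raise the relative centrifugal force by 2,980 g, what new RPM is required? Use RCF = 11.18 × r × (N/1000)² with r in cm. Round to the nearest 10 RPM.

r = 35.0 / 2 = 17.5 cm
Current RCF = 11.18 × 17.5 × (4.86)² = 11.18 × 17.5 × 23.6196 ≈ 4,621.2 × g
Target RCF = 4,621.2 + 2,980 = 7,601.2 × g
(N/1000)² = 7,601.2 / 195.65 = 38.85101
N = 1000 × √38.85101 ≈ 6,233.1

≈ 6230 RPM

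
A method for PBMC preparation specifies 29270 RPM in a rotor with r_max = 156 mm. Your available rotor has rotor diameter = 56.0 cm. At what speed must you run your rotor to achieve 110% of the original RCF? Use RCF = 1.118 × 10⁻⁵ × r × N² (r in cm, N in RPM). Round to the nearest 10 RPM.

Original rotor: r = 156 mm = 15.6 cm
RCF_original = 1.118 × 10⁻⁵ × 15.6 × (29270)² = 1.118 × 10⁻⁵ × 15.6 × 856,732,900 ≈ 149,421.1 × g
Target RCF = 1.1 × 149,421.1 ≈ 164,363.2 × g
Your rotor: r = 56.0 / 2 = 28 cm
164,363.2 = 1.118 × 10⁻⁵ × 28 × N²
N² = 164,363.2 / (31.304 × 10⁻⁵) = 525,054,945
N ≈ √525,054,945 ≈ 22,914.1

≈ 22910 RPM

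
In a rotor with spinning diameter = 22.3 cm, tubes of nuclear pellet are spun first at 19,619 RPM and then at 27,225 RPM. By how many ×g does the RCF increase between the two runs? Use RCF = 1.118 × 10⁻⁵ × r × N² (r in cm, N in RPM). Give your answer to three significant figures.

≈ 44400 ×g

r = 22.3 / 2 = 11.15 cm
RCF₁ = 1.118 × 10⁻⁵ × 11.15 × (19619)² = 1.118 × 10⁻⁵ × 11.15 × 384,905,161 ≈ 47,981.1 × g
RCF₂ = 1.118 × 10⁻⁵ × 11.15 × (27225)² = 1.118 × 10⁻⁵ × 11.15 × 741,200,625 ≈ 92,395.8 × g
Increase = 92,395.8 − 47,981.1 = 44,414.7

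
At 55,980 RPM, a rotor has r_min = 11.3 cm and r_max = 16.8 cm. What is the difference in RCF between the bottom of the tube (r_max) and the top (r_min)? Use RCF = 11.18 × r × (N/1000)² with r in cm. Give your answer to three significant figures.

ΔRCF ≈ 193000 x g

RCF_max = 11.18 × 16.8 × (55.98)² = 11.18 × 16.8 × 3,133.7604 ≈ 588,595.4 × g
RCF_min = 11.18 × 11.3 × (55.98)² = 11.18 × 11.3 × 3,133.7604 ≈ 395,900.5 × g
ΔRCF = 588,595.4 − 395,900.5 = 192,694.9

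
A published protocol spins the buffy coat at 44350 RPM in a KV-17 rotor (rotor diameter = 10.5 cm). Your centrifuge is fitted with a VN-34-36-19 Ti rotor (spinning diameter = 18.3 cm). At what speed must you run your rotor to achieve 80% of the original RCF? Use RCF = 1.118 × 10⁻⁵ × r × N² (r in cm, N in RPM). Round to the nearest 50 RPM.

Original rotor: r = 10.5 / 2 = 5.25 cm
RCF = 1.118 × 10⁻⁵ × r × N²
RCF_original = 1.118 × 10⁻⁵ × 5.25 × (44350)² = 1.118 × 10⁻⁵ × 5.25 × 1,966,922,500 ≈ 115,448.5 × g
Target RCF = 0.8 × 115,448.5 ≈ 92,358.8 × g
Your rotor: r = 18.3 / 2 = 9.15 cm
92,358.8 = 1.118 × 10⁻⁵ × 9.15 × N²
N² = 92,358.8 / (10.2297 × 10⁻⁵) = 902,849,546
N ≈ √902,849,546 ≈ 30,047.5

≈ 30050 RPM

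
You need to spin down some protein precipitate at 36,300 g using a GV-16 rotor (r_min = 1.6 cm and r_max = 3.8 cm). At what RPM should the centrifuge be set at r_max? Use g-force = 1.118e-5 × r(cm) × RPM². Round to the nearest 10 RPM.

Use r_max = 3.8 cm.
36,300 = 1.118 × 10⁻⁵ × 3.8 × N²
N² = 36,300 / (4.2484 × 10⁻⁵) = 854,439,318
N ≈ √854,439,318 ≈ 29,230.8

N ≈ 29230 RPM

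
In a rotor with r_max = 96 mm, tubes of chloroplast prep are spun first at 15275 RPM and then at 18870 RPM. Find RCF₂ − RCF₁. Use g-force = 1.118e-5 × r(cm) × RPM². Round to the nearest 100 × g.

13200 g

r = 96 mm = 9.6 cm
RCF₁ = 1.118 × 10⁻⁵ × 9.6 × (15275)² = 1.118 × 10⁻⁵ × 9.6 × 233,325,625 ≈ 25,042.4 × g
RCF₂ = 1.118 × 10⁻⁵ × 9.6 × (18870)² = 1.118 × 10⁻⁵ × 9.6 × 356,076,900 ≈ 38,217 × g
Increase = 38,217 − 25,042.4 = 13,174.6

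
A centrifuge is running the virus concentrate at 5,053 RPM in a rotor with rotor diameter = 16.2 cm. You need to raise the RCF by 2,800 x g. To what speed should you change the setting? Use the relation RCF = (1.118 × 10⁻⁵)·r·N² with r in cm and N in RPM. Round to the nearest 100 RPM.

r = 16.2 / 2 = 8.1 cm
Current RCF = 1.118 × 10⁻⁵ × 8.1 × (5053)² = 1.118 × 10⁻⁵ × 8.1 × 25,532,809 ≈ 2,312.2 × g
Target RCF = 2,312.2 + 2,800 = 5,112.2 × g
N² = 5,112.2 / (9.0558 × 10⁻⁵) = 56,452,218
N ≈ √56,452,218 ≈ 7,513.5

≈ 7500 RPM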